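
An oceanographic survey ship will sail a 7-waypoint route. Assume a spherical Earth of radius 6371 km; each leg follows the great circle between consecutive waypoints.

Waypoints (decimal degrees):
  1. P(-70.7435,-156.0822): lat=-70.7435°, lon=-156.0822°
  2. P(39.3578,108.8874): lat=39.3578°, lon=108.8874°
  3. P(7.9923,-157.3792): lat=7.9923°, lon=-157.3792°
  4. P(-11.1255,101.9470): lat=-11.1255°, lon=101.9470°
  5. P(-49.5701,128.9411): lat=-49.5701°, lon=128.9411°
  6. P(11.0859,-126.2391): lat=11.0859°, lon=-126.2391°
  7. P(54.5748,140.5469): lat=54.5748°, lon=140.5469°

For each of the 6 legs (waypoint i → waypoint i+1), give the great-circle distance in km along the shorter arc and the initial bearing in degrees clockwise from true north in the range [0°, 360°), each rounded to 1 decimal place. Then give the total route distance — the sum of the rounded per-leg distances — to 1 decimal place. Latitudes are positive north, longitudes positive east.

Leg 1: φ1=-1.2347070, φ2=0.6869232, Δφ=1.9216302, Δλ=4.6245919 rad; a=sin²(Δφ/2)+cosφ1·cosφ2·sin²(Δλ/2)=0.8105201947; c=2·atan2(√a, √(1-a))=2.240865735; dist=6371·c=14276.556 ≈ 14276.6 km; running total=14276.6 km
Leg 1 bearing: y=sinΔλ·cosφ2=-0.77022273, x=cosφ1·sinφ2-sinφ1·cosφ2·cosΔλ=0.14514053; θ=atan2(y, x)=-79.3283° <0 so +360° → 280.6717° ≈ 280.7°
Leg 2: φ1=0.6869232, φ2=0.1394919, Δφ=-0.5474312, Δλ=-4.6472289 rad; a=sin²(Δφ/2)+cosφ1·cosφ2·sin²(Δλ/2)=0.4808417045; c=2·atan2(√a, √(1-a))=1.532470354; dist=6371·c=9763.369 ≈ 9763.4 km; running total=24040.0 km
Leg 2 bearing: y=sinΔλ·cosφ2=0.98818521, x=cosφ1·sinφ2-sinφ1·cosφ2·cosΔλ=0.14839756; θ=atan2(y, x)=81.4596° ≈ 81.5°
Leg 3: φ1=0.1394919, φ2=-0.1941766, Δφ=-0.3336686, Δλ=4.5260960 rad; a=sin²(Δφ/2)+cosφ1·cosφ2·sin²(Δλ/2)=0.6034000948; c=2·atan2(√a, √(1-a))=1.779099641; dist=6371·c=11334.644 ≈ 11334.6 km; running total=35374.6 km
Leg 3 bearing: y=sinΔλ·cosφ2=-0.96422964, x=cosφ1·sinφ2-sinφ1·cosφ2·cosΔλ=-0.16581579; θ=atan2(y, x)=-99.7576° <0 so +360° → 260.2424° ≈ 260.2°
Leg 4: φ1=-0.1941766, φ2=-0.8651615, Δφ=-0.6709848, Δλ=0.4711359 rad; a=sin²(Δφ/2)+cosφ1·cosφ2·sin²(Δλ/2)=0.1430581589; c=2·atan2(√a, √(1-a))=0.775767656; dist=6371·c=4942.416 ≈ 4942.4 km; running total=40317.0 km
Leg 4 bearing: y=sinΔλ·cosφ2=0.29436116, x=cosφ1·sinφ2-sinφ1·cosφ2·cosΔλ=-0.63539090; θ=atan2(y, x)=155.1429° ≈ 155.1°
Leg 5: φ1=-0.8651615, φ2=0.1934855, Δφ=1.0586469, Δλ=-4.4537347 rad; a=sin²(Δφ/2)+cosφ1·cosφ2·sin²(Δλ/2)=0.6545731288; c=2·atan2(√a, √(1-a))=1.885091511; dist=6371·c=12009.918 ≈ 12009.9 km; running total=52326.9 km
Leg 5 bearing: y=sinΔλ·cosφ2=0.94869579, x=cosφ1·sinφ2-sinφ1·cosφ2·cosΔλ=-0.06636933; θ=atan2(y, x)=94.0018° ≈ 94.0°
Leg 6: φ1=0.1934855, φ2=0.9525099, Δφ=0.7590245, Δλ=4.6562941 rad; a=sin²(Δφ/2)+cosφ1·cosφ2·sin²(Δλ/2)=0.4376036029; c=2·atan2(√a, √(1-a))=1.445677337; dist=6371·c=9210.410 ≈ 9210.4 km; running total=61537.3 km
Leg 6 bearing: y=sinΔλ·cosφ2=-0.57872791, x=cosφ1·sinφ2-sinφ1·cosφ2·cosΔλ=0.80591610; θ=atan2(y, x)=-35.6821° <0 so +360° → 324.3179° ≈ 324.3°

Leg 1: dist=14276.6 km, bearing=280.7°
Leg 2: dist=9763.4 km, bearing=81.5°
Leg 3: dist=11334.6 km, bearing=260.2°
Leg 4: dist=4942.4 km, bearing=155.1°
Leg 5: dist=12009.9 km, bearing=94.0°
Leg 6: dist=9210.4 km, bearing=324.3°
Total: 61537.3 km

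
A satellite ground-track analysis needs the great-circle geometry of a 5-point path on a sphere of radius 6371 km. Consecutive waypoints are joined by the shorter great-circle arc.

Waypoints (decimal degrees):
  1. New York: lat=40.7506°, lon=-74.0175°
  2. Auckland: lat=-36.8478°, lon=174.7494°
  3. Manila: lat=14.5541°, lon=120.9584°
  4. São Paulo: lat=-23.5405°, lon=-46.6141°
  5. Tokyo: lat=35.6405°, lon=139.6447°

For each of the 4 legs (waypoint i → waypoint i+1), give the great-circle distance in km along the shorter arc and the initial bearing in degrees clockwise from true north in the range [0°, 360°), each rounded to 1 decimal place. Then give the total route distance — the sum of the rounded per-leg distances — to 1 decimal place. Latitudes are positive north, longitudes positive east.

Leg 1: φ1=0.7112321, φ2=-0.6431154, Δφ=-1.3543476, Δλ=4.3418015 rad; a=sin²(Δφ/2)+cosφ1·cosφ2·sin²(Δλ/2)=0.8055051724; c=2·atan2(√a, √(1-a))=2.228132586; dist=6371·c=14195.433 ≈ 14195.4 km; running total=14195.4 km
Leg 1 bearing: y=sinΔλ·cosφ2=-0.74590743, x=cosφ1·sinφ2-sinφ1·cosφ2·cosΔλ=-0.26511972; θ=atan2(y, x)=-109.5669° <0 so +360° → 250.4331° ≈ 250.4°
Leg 2: φ1=-0.6431154, φ2=0.2540170, Δφ=0.8971324, Δλ=-0.9388301 rad; a=sin²(Δφ/2)+cosφ1·cosφ2·sin²(Δλ/2)=0.3465727865; c=2·atan2(√a, √(1-a))=1.258910082; dist=6371·c=8020.516 ≈ 8020.5 km; running total=22215.9 km
Leg 2 bearing: y=sinΔλ·cosφ2=-0.78097579, x=cosφ1·sinφ2-sinφ1·cosφ2·cosΔλ=0.54398270; θ=atan2(y, x)=-55.1412° <0 so +360° → 304.8588° ≈ 304.9°
Leg 3: φ1=0.2540170, φ2=-0.4108592, Δφ=-0.6648762, Δλ=-2.9246919 rad; a=sin²(Δφ/2)+cosφ1·cosφ2·sin²(Δλ/2)=0.9834669089; c=2·atan2(√a, √(1-a))=2.883716579; dist=6371·c=18372.158 ≈ 18372.2 km; running total=40588.1 km
Leg 3 bearing: y=sinΔλ·cosφ2=-0.19729436, x=cosφ1·sinφ2-sinφ1·cosφ2·cosΔλ=-0.16159805; θ=atan2(y, x)=-129.3199° <0 so +360° → 230.6801° ≈ 230.7°
Leg 4: φ1=-0.4108592, φ2=0.6220441, Δφ=1.0329033, Δλ=3.2508293 rad; a=sin²(Δφ/2)+cosφ1·cosφ2·sin²(Δλ/2)=0.9866712062; c=2·atan2(√a, √(1-a))=2.910175824; dist=6371·c=18540.730 ≈ 18540.7 km; running total=59128.8 km
Leg 4 bearing: y=sinΔλ·cosφ2=-0.08859900, x=cosφ1·sinφ2-sinφ1·cosφ2·cosΔλ=0.21155322; θ=atan2(y, x)=-22.7241° <0 so +360° → 337.2759° ≈ 337.3°

Leg 1: dist=14195.4 km, bearing=250.4°
Leg 2: dist=8020.5 km, bearing=304.9°
Leg 3: dist=18372.2 km, bearing=230.7°
Leg 4: dist=18540.7 km, bearing=337.3°
Total: 59128.8 km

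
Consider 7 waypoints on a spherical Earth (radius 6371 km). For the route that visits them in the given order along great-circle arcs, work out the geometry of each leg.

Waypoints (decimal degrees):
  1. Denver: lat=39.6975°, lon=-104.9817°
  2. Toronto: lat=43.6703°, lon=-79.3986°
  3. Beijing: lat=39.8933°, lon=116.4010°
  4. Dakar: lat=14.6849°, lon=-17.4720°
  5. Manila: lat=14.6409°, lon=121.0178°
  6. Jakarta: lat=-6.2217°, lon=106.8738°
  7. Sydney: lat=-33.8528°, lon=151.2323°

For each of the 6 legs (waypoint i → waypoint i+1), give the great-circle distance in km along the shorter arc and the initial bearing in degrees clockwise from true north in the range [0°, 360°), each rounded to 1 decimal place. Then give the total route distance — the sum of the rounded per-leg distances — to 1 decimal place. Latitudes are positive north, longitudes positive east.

Leg 1: dist=2160.8 km, bearing=69.9°
Leg 2: dist=10589.0 km, bearing=347.9°
Leg 3: dist=12297.8 km, bearing=311.8°
Leg 4: dist=14405.5 km, bearing=56.3°
Leg 5: dist=2795.3 km, bearing=214.9°
Leg 6: dist=5494.1 km, bearing=130.1°
Total: 47742.5 km

Leg 1: φ1=0.6928521, φ2=0.7621905, Δφ=0.0693384, Δλ=0.4465093 rad; a=sin²(Δφ/2)+cosφ1·cosφ2·sin²(Δλ/2)=0.0284833874; c=2·atan2(√a, √(1-a))=0.339163718; dist=6371·c=2160.812 ≈ 2160.8 km; running total=2160.8 km
Leg 1 bearing: y=sinΔλ·cosφ2=0.31234608, x=cosφ1·sinφ2-sinφ1·cosφ2·cosΔλ=0.11457863; θ=atan2(y, x)=69.8553° ≈ 69.9°
Leg 2: φ1=0.7621905, φ2=0.6962694, Δφ=-0.0659211, Δλ=3.4173477 rad; a=sin²(Δφ/2)+cosφ1·cosφ2·sin²(Δλ/2)=0.5455668236; c=2·atan2(√a, √(1-a))=1.662056597; dist=6371·c=10588.963 ≈ 10589.0 km; running total=12749.8 km
Leg 2 bearing: y=sinΔλ·cosφ2=-0.20889919, x=cosφ1·sinφ2-sinφ1·cosφ2·cosΔλ=0.97368156; θ=atan2(y, x)=-12.1090° <0 so +360° → 347.8910° ≈ 347.9°
Leg 3: φ1=0.6962694, φ2=0.2562999, Δφ=-0.4399696, Δλ=-2.3365246 rad; a=sin²(Δφ/2)+cosφ1·cosφ2·sin²(Δλ/2)=0.6758944027; c=2·atan2(√a, √(1-a))=1.930277701; dist=6371·c=12297.799 ≈ 12297.8 km; running total=25047.6 km
Leg 3 bearing: y=sinΔλ·cosφ2=-0.69733003, x=cosφ1·sinφ2-sinφ1·cosφ2·cosΔλ=0.62448016; θ=atan2(y, x)=-48.1546° <0 so +360° → 311.8454° ≈ 311.8°
Leg 4: φ1=0.2562999, φ2=0.2555319, Δφ=-0.0007679, Δλ=2.4171030 rad; a=sin²(Δφ/2)+cosφ1·cosφ2·sin²(Δλ/2)=0.8183899857; c=2·atan2(√a, √(1-a))=2.261111169; dist=6371·c=14405.539 ≈ 14405.5 km; running total=39453.1 km
Leg 4 bearing: y=sinΔλ·cosφ2=0.64123310, x=cosφ1·sinφ2-sinφ1·cosφ2·cosΔλ=0.42817214; θ=atan2(y, x)=56.2677° ≈ 56.3°
Leg 5: φ1=0.2555319, φ2=-0.1085892, Δφ=-0.3641211, Δλ=-0.2468594 rad; a=sin²(Δφ/2)+cosφ1·cosφ2·sin²(Δλ/2)=0.0473605432; c=2·atan2(√a, √(1-a))=0.438760515; dist=6371·c=2795.343 ≈ 2795.3 km; running total=42248.4 km
Leg 5 bearing: y=sinΔλ·cosφ2=-0.24292047, x=cosφ1·sinφ2-sinφ1·cosφ2·cosΔλ=-0.34851074; θ=atan2(y, x)=-145.1226° <0 so +360° → 214.8774° ≈ 214.9°
Leg 6: φ1=-0.1085892, φ2=-0.5908428, Δφ=-0.4822537, Δλ=0.7742019 rad; a=sin²(Δφ/2)+cosφ1·cosφ2·sin²(Δλ/2)=0.1746777201; c=2·atan2(√a, √(1-a))=0.862363404; dist=6371·c=5494.117 ≈ 5494.1 km; running total=47742.5 km
Leg 6 bearing: y=sinΔλ·cosφ2=0.58062052, x=cosφ1·sinφ2-sinφ1·cosφ2·cosΔλ=-0.48942974; θ=atan2(y, x)=130.1290° ≈ 130.1°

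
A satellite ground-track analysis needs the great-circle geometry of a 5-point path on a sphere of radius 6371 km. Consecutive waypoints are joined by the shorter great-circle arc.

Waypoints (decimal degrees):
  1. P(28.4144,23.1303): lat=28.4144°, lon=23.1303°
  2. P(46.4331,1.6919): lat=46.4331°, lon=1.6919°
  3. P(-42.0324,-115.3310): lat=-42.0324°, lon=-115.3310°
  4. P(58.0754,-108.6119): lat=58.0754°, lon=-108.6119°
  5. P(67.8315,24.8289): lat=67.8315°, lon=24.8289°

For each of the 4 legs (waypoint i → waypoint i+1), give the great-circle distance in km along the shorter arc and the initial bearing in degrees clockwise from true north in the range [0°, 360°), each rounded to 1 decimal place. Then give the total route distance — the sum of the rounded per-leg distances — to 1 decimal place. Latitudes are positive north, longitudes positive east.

Leg 1: dist=2738.8 km, bearing=322.8°
Leg 2: dist=15107.7 km, bearing=251.8°
Leg 3: dist=11148.9 km, bearing=3.6°
Leg 4: dist=5509.5 km, bearing=21.1°
Total: 34504.9 km

Leg 1: φ1=0.4959248, φ2=0.8104105, Δφ=0.3144856, Δλ=-0.3741707 rad; a=sin²(Δφ/2)+cosφ1·cosφ2·sin²(Δλ/2)=0.0454924046; c=2·atan2(√a, √(1-a))=0.429881384; dist=6371·c=2738.774 ≈ 2738.8 km; running total=2738.8 km
Leg 1 bearing: y=sinΔλ·cosφ2=-0.25190348, x=cosφ1·sinφ2-sinφ1·cosφ2·cosΔλ=0.33201810; θ=atan2(y, x)=-37.1877° <0 so +360° → 322.8123° ≈ 322.8°
Leg 2: φ1=0.8104105, φ2=-0.7336038, Δφ=-1.5440142, Δλ=-2.0424349 rad; a=sin²(Δφ/2)+cosφ1·cosφ2·sin²(Δλ/2)=0.8588617283; c=2·atan2(√a, √(1-a))=2.371323759; dist=6371·c=15107.704 ≈ 15107.7 km; running total=17846.5 km
Leg 2 bearing: y=sinΔλ·cosφ2=-0.66167481, x=cosφ1·sinφ2-sinφ1·cosφ2·cosΔλ=-0.21693198; θ=atan2(y, x)=-108.1519° <0 so +360° → 251.8481° ≈ 251.8°
Leg 3: φ1=-0.7336038, φ2=1.0136069, Δφ=1.7472107, Δλ=0.1172704 rad; a=sin²(Δφ/2)+cosφ1·cosφ2·sin²(Δλ/2)=0.5890992298; c=2·atan2(√a, √(1-a))=1.749951630; dist=6371·c=11148.942 ≈ 11148.9 km; running total=28995.4 km
Leg 3 bearing: y=sinΔλ·cosφ2=0.06187088, x=cosφ1·sinφ2-sinφ1·cosφ2·cosΔλ=0.98204751; θ=atan2(y, x)=3.6050° ≈ 3.6°
Leg 4: φ1=1.0136069, φ2=1.1838830, Δφ=0.1702761, Δλ=2.3289813 rad; a=sin²(Δφ/2)+cosφ1·cosφ2·sin²(Δλ/2)=0.1755982994; c=2·atan2(√a, √(1-a))=0.864785440; dist=6371·c=5509.548 ≈ 5509.5 km; running total=34504.9 km
Leg 4 bearing: y=sinΔλ·cosφ2=0.27397497, x=cosφ1·sinφ2-sinφ1·cosφ2·cosΔλ=0.70992384; θ=atan2(y, x)=21.1027° ≈ 21.1°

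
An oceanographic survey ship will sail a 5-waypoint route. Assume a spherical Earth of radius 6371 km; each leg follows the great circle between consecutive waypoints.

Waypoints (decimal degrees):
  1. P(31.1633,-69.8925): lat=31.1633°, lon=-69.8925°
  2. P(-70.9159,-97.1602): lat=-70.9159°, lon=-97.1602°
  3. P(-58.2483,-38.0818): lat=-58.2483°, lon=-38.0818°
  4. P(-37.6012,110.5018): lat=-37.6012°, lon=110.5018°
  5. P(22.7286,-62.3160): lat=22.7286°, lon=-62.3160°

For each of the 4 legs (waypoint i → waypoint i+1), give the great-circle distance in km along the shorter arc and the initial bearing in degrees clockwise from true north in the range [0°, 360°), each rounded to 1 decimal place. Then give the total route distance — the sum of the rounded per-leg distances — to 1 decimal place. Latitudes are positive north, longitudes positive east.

Leg 1: φ1=0.5439022, φ2=-1.2377159, Δφ=-1.7816181, Δλ=-0.4759111 rad; a=sin²(Δφ/2)+cosφ1·cosφ2·sin²(Δλ/2)=0.6201766789; c=2·atan2(√a, √(1-a))=1.813526191; dist=6371·c=11553.975 ≈ 11554.0 km; running total=11554.0 km
Leg 1 bearing: y=sinΔλ·cosφ2=-0.14979425, x=cosφ1·sinφ2-sinφ1·cosφ2·cosΔλ=-0.95905784; θ=atan2(y, x)=-171.1228° <0 so +360° → 188.8772° ≈ 188.9°
Leg 2: φ1=-1.2377159, φ2=-1.0166246, Δφ=0.2210913, Δλ=1.0311126 rad; a=sin²(Δφ/2)+cosφ1·cosφ2·sin²(Δλ/2)=0.0539921046; c=2·atan2(√a, √(1-a))=0.469010925; dist=6371·c=2988.069 ≈ 2988.1 km; running total=14542.1 km
Leg 2 bearing: y=sinΔλ·cosφ2=0.45144544, x=cosφ1·sinφ2-sinφ1·cosφ2·cosΔλ=-0.02246878; θ=atan2(y, x)=92.8493° ≈ 92.8°
Leg 3: φ1=-1.0166246, φ2=-0.6562647, Δφ=0.3603599, Δλ=2.5932730 rad; a=sin²(Δφ/2)+cosφ1·cosφ2·sin²(Δλ/2)=0.4184816959; c=2·atan2(√a, √(1-a))=1.407028662; dist=6371·c=8964.180 ≈ 8964.2 km; running total=23506.3 km
Leg 3 bearing: y=sinΔλ·cosφ2=0.41297743, x=cosφ1·sinφ2-sinφ1·cosφ2·cosΔλ=-0.89602941; θ=atan2(y, x)=155.2552° ≈ 155.3°
Leg 4: φ1=-0.6562647, φ2=0.3966889, Δφ=1.0529536, Δλ=-3.0162396 rad; a=sin²(Δφ/2)+cosφ1·cosφ2·sin²(Δλ/2)=0.9803825743; c=2·atan2(√a, √(1-a))=2.860544144; dist=6371·c=18224.527 ≈ 18224.5 km; running total=41730.8 km
Leg 4 bearing: y=sinΔλ·cosφ2=-0.11531623, x=cosφ1·sinφ2-sinφ1·cosφ2·cosΔλ=-0.25225482; θ=atan2(y, x)=-155.4329° <0 so +360° → 204.5671° ≈ 204.6°

Leg 1: dist=11554.0 km, bearing=188.9°
Leg 2: dist=2988.1 km, bearing=92.8°
Leg 3: dist=8964.2 km, bearing=155.3°
Leg 4: dist=18224.5 km, bearing=204.6°
Total: 41730.8 km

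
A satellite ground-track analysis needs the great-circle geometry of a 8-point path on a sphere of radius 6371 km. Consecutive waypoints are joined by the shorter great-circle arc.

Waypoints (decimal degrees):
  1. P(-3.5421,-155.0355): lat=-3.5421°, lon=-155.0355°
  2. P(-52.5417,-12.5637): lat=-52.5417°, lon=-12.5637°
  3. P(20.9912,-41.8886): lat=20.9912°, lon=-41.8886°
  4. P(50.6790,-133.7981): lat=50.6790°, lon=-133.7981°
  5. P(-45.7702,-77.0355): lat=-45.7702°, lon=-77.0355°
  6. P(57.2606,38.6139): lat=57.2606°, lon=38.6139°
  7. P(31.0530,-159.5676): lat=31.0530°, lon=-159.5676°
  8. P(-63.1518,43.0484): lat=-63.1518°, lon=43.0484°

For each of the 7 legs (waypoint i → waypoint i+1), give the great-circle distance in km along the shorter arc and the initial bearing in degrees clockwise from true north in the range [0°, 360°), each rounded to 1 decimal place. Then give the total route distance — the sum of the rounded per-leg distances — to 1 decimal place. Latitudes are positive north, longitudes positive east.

Leg 1: φ1=-0.0618213, φ2=-0.9170257, Δφ=-0.8552044, Δλ=2.4866020 rad; a=sin²(Δφ/2)+cosφ1·cosφ2·sin²(Δλ/2)=0.7161793782; c=2·atan2(√a, √(1-a))=2.017903363; dist=6371·c=12856.062 ≈ 12856.1 km; running total=12856.1 km
Leg 1 bearing: y=sinΔλ·cosφ2=0.37047631, x=cosφ1·sinφ2-sinφ1·cosφ2·cosΔλ=-0.82207859; θ=atan2(y, x)=155.7409° ≈ 155.7°
Leg 2: φ1=-0.9170257, φ2=0.3663656, Δφ=1.2833912, Δλ=-0.5118161 rad; a=sin²(Δφ/2)+cosφ1·cosφ2·sin²(Δλ/2)=0.3946489820; c=2·atan2(√a, √(1-a))=1.358503264; dist=6371·c=8655.024 ≈ 8655.0 km; running total=21511.1 km
Leg 2 bearing: y=sinΔλ·cosφ2=-0.45725860, x=cosφ1·sinφ2-sinφ1·cosφ2·cosΔλ=0.86401344; θ=atan2(y, x)=-27.8890° <0 so +360° → 332.1110° ≈ 332.1°
Leg 3: φ1=0.3663656, φ2=0.8845154, Δφ=0.5181499, Δλ=-1.6041234 rad; a=sin²(Δφ/2)+cosφ1·cosφ2·sin²(Δλ/2)=0.3712938196; c=2·atan2(√a, √(1-a))=1.310452962; dist=6371·c=8348.896 ≈ 8348.9 km; running total=29860.0 km
Leg 3 bearing: y=sinΔλ·cosφ2=-0.63331259, x=cosφ1·sinφ2-sinφ1·cosφ2·cosΔλ=0.72983152; θ=atan2(y, x)=-40.9499° <0 so +360° → 319.0501° ≈ 319.1°
Leg 4: φ1=0.8845154, φ2=-0.7988407, Δφ=-1.6833561, Δλ=0.9906943 rad; a=sin²(Δφ/2)+cosφ1·cosφ2·sin²(Δλ/2)=0.6560300850; c=2·atan2(√a, √(1-a))=1.888157047; dist=6371·c=12029.449 ≈ 12029.4 km; running total=41889.4 km
Leg 4 bearing: y=sinΔλ·cosφ2=0.58342536, x=cosφ1·sinφ2-sinφ1·cosφ2·cosΔλ=-0.74982218; θ=atan2(y, x)=142.1141° ≈ 142.1°
Leg 5: φ1=-0.7988407, φ2=0.9993860, Δφ=1.7982267, Δλ=2.0184628 rad; a=sin²(Δφ/2)+cosφ1·cosφ2·sin²(Δλ/2)=0.8830052270; c=2·atan2(√a, √(1-a))=2.443408077; dist=6371·c=15566.953 ≈ 15567.0 km; running total=57456.4 km
Leg 5 bearing: y=sinΔλ·cosφ2=0.48752639, x=cosφ1·sinφ2-sinφ1·cosφ2·cosΔλ=0.41898211; θ=atan2(y, x)=49.3241° ≈ 49.3°
Leg 6: φ1=0.9993860, φ2=0.5419771, Δφ=-0.4574089, Δλ=-3.4589197 rad; a=sin²(Δφ/2)+cosφ1·cosφ2·sin²(Δλ/2)=0.5031485081; c=2·atan2(√a, √(1-a))=1.577093385; dist=6371·c=10047.662 ≈ 10047.7 km; running total=67504.1 km
Leg 6 bearing: y=sinΔλ·cosφ2=0.26731157, x=cosφ1·sinφ2-sinφ1·cosφ2·cosΔλ=0.96358958; θ=atan2(y, x)=15.5047° ≈ 15.5°
Leg 7: φ1=0.5419771, φ2=-1.1022068, Δφ=-1.6441839, Δλ=3.5363163 rad; a=sin²(Δφ/2)+cosφ1·cosφ2·sin²(Δλ/2)=0.9086905575; c=2·atan2(√a, √(1-a))=2.527646667; dist=6371·c=16103.637 ≈ 16103.6 km; running total=83607.7 km
Leg 7 bearing: y=sinΔλ·cosφ2=-0.17367506, x=cosφ1·sinφ2-sinφ1·cosφ2·cosΔλ=-0.54929508; θ=atan2(y, x)=-162.4542° <0 so +360° → 197.5458° ≈ 197.5°

Leg 1: dist=12856.1 km, bearing=155.7°
Leg 2: dist=8655.0 km, bearing=332.1°
Leg 3: dist=8348.9 km, bearing=319.1°
Leg 4: dist=12029.4 km, bearing=142.1°
Leg 5: dist=15567.0 km, bearing=49.3°
Leg 6: dist=10047.7 km, bearing=15.5°
Leg 7: dist=16103.6 km, bearing=197.5°
Total: 83607.7 km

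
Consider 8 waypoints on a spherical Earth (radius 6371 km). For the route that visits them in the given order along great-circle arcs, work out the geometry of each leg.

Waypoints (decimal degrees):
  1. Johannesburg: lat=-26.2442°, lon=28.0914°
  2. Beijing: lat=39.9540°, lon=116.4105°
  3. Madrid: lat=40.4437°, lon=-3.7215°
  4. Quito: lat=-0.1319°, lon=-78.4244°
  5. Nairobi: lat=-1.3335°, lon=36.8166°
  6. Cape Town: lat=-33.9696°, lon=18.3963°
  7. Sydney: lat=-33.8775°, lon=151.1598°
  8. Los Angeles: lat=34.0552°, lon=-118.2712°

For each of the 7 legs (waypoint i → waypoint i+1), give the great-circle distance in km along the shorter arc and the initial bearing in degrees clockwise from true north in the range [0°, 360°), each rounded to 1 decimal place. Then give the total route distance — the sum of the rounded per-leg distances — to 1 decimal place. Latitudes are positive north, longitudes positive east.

Leg 1: dist=11708.3 km, bearing=52.6°
Leg 2: dist=9217.3 km, bearing=318.4°
Leg 3: dist=8729.3 km, bearing=259.8°
Leg 4: dist=12813.0 km, bearing=91.5°
Leg 5: dist=4103.6 km, bearing=205.9°
Leg 6: dist=11005.8 km, bearing=141.9°
Leg 7: dist=12075.9 km, bearing=60.9°
Total: 69653.2 km

Leg 1: φ1=-0.4580477, φ2=0.6973288, Δφ=1.1553765, Δλ=1.5414591 rad; a=sin²(Δφ/2)+cosφ1·cosφ2·sin²(Δλ/2)=0.6318998035; c=2·atan2(√a, √(1-a))=1.837755562; dist=6371·c=11708.341 ≈ 11708.3 km; running total=11708.3 km
Leg 1 bearing: y=sinΔλ·cosφ2=0.76623040, x=cosφ1·sinφ2-sinφ1·cosφ2·cosΔλ=0.58591871; θ=atan2(y, x)=52.5957° ≈ 52.6°
Leg 2: φ1=0.6973288, φ2=0.7058757, Δφ=0.0085469, Δλ=-2.0966989 rad; a=sin²(Δφ/2)+cosφ1·cosφ2·sin²(Δλ/2)=0.4381392803; c=2·atan2(√a, √(1-a))=1.446757059; dist=6371·c=9217.289 ≈ 9217.3 km; running total=20925.6 km
Leg 2 bearing: y=sinΔλ·cosφ2=-0.65820482, x=cosφ1·sinφ2-sinφ1·cosφ2·cosΔλ=0.74260314; θ=atan2(y, x)=-41.5521° <0 so +360° → 318.4479° ≈ 318.4°
Leg 3: φ1=0.7058757, φ2=-0.0023021, Δφ=-0.7081778, Δλ=-1.3038116 rad; a=sin²(Δφ/2)+cosφ1·cosφ2·sin²(Δλ/2)=0.4003560571; c=2·atan2(√a, √(1-a))=1.370165151; dist=6371·c=8729.322 ≈ 8729.3 km; running total=29654.9 km
Leg 3 bearing: y=sinΔλ·cosφ2=-0.96456822, x=cosφ1·sinφ2-sinφ1·cosφ2·cosΔλ=-0.17289446; θ=atan2(y, x)=-100.1621° <0 so +360° → 259.8379° ≈ 259.8°
Leg 4: φ1=-0.0023021, φ2=-0.0232740, Δφ=-0.0209719, Δλ=2.0113349 rad; a=sin²(Δφ/2)+cosφ1·cosφ2·sin²(Δλ/2)=0.7131282360; c=2·atan2(√a, √(1-a))=2.011146736; dist=6371·c=12813.016 ≈ 12813.0 km; running total=42467.9 km
Leg 4 bearing: y=sinΔλ·cosφ2=0.90427717, x=cosφ1·sinφ2-sinφ1·cosφ2·cosΔλ=-0.02425321; θ=atan2(y, x)=91.5363° ≈ 91.5°
Leg 5: φ1=-0.0232740, φ2=-0.5928814, Δφ=-0.5696074, Δλ=-0.3214949 rad; a=sin²(Δφ/2)+cosφ1·cosφ2·sin²(Δλ/2)=0.1001836949; c=2·atan2(√a, √(1-a))=0.644113176; dist=6371·c=4103.645 ≈ 4103.6 km; running total=46571.5 km
Leg 5 bearing: y=sinΔλ·cosφ2=-0.26205732, x=cosφ1·sinφ2-sinφ1·cosφ2·cosΔλ=-0.54029034; θ=atan2(y, x)=-154.1252° <0 so +360° → 205.8748° ≈ 205.9°
Leg 6: φ1=-0.5928814, φ2=-0.5912739, Δφ=0.0016074, Δλ=2.3171602 rad; a=sin²(Δφ/2)+cosφ1·cosφ2·sin²(Δλ/2)=0.5780202057; c=2·atan2(√a, √(1-a))=1.727477006; dist=6371·c=11005.756 ≈ 11005.8 km; running total=57577.3 km
Leg 6 bearing: y=sinΔλ·cosφ2=0.60952469, x=cosφ1·sinφ2-sinφ1·cosφ2·cosΔλ=-0.77725867; θ=atan2(y, x)=141.8965° ≈ 141.9°
Leg 7: φ1=-0.5912739, φ2=0.5943754, Δφ=1.1856493, Δλ=-4.7024581 rad; a=sin²(Δφ/2)+cosφ1·cosφ2·sin²(Δλ/2)=0.6594903582; c=2·atan2(√a, √(1-a))=1.895450155; dist=6371·c=12075.913 ≈ 12075.9 km; running total=69653.2 km
Leg 7 bearing: y=sinΔλ·cosφ2=0.82845760, x=cosφ1·sinφ2-sinφ1·cosφ2·cosΔλ=0.46033609; θ=atan2(y, x)=60.9411° ≈ 60.9°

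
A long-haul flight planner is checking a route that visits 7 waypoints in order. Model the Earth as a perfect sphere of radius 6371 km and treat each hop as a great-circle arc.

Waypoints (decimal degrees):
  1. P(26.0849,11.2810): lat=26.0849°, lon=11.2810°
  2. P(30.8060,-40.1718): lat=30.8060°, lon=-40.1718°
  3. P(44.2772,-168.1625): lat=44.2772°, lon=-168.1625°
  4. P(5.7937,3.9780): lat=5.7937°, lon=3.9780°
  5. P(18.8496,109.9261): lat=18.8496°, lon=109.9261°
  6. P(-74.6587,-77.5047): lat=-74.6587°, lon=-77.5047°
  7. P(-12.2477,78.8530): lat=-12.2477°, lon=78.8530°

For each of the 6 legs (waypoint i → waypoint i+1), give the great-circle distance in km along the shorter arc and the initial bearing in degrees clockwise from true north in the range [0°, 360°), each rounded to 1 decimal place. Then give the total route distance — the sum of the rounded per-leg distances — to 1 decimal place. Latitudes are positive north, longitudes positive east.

Leg 1: dist=5014.6 km, bearing=288.5°
Leg 2: dist=10141.3 km, bearing=325.6°
Leg 3: dist=14392.1 km, bearing=10.1°
Leg 4: dist=11460.5 km, bearing=69.1°
Leg 5: dist=13793.2 km, bearing=177.6°
Leg 6: dist=10213.1 km, bearing=156.9°
Total: 65014.8 km

Leg 1: φ1=0.4552674, φ2=0.5376661, Δφ=0.0823987, Δλ=-0.8980208 rad; a=sin²(Δφ/2)+cosφ1·cosφ2·sin²(Δλ/2)=0.1470479207; c=2·atan2(√a, √(1-a))=0.787097485; dist=6371·c=5014.598 ≈ 5014.6 km; running total=5014.6 km
Leg 1 bearing: y=sinΔλ·cosφ2=-0.67174636, x=cosφ1·sinφ2-sinφ1·cosφ2·cosΔλ=0.22462446; θ=atan2(y, x)=-71.5106° <0 so +360° → 288.4894° ≈ 288.5°
Leg 2: φ1=0.5376661, φ2=0.7727829, Δφ=0.2351168, Δλ=-2.2338591 rad; a=sin²(Δφ/2)+cosφ1·cosφ2·sin²(Δλ/2)=0.5104939357; c=2·atan2(√a, √(1-a))=1.591785739; dist=6371·c=10141.267 ≈ 10141.3 km; running total=15155.9 km
Leg 2 bearing: y=sinΔλ·cosφ2=-0.56426407, x=cosφ1·sinφ2-sinφ1·cosφ2·cosΔλ=0.82532755; θ=atan2(y, x)=-34.3598° <0 so +360° → 325.6402° ≈ 325.6°
Leg 3: φ1=0.7727829, φ2=0.1011191, Δφ=-0.6716638, Δλ=3.0044185 rad; a=sin²(Δφ/2)+cosφ1·cosφ2·sin²(Δλ/2)=0.8175739886; c=2·atan2(√a, √(1-a))=2.258996415; dist=6371·c=14392.066 ≈ 14392.1 km; running total=29548.0 km
Leg 3 bearing: y=sinΔλ·cosφ2=0.13604585, x=cosφ1·sinφ2-sinφ1·cosφ2·cosΔλ=0.76031479; θ=atan2(y, x)=10.1448° ≈ 10.1°
Leg 4: φ1=0.1011191, φ2=0.3289876, Δφ=0.2278684, Δλ=1.8491432 rad; a=sin²(Δφ/2)+cosφ1·cosφ2·sin²(Δλ/2)=0.6130440179; c=2·atan2(√a, √(1-a))=1.798856176; dist=6371·c=11460.513 ≈ 11460.5 km; running total=41008.5 km
Leg 4 bearing: y=sinΔλ·cosφ2=0.90994508, x=cosφ1·sinφ2-sinφ1·cosφ2·cosΔλ=0.34768399; θ=atan2(y, x)=69.0885° ≈ 69.1°
Leg 5: φ1=0.3289876, φ2=-1.3030401, Δφ=-1.6320277, Δλ=-3.2712846 rad; a=sin²(Δφ/2)+cosφ1·cosφ2·sin²(Δλ/2)=0.7799246345; c=2·atan2(√a, √(1-a))=2.165000204; dist=6371·c=13793.216 ≈ 13793.2 km; running total=54801.7 km
Leg 5 bearing: y=sinΔλ·cosφ2=0.03421626, x=cosφ1·sinφ2-sinφ1·cosφ2·cosΔλ=-0.82788770; θ=atan2(y, x)=177.6333° ≈ 177.6°
Leg 6: φ1=-1.3030401, φ2=-0.2137627, Δφ=1.0892774, Δλ=2.7289567 rad; a=sin²(Δφ/2)+cosφ1·cosφ2·sin²(Δλ/2)=0.5161333311; c=2·atan2(√a, √(1-a))=1.603068591; dist=6371·c=10213.14999 ≈ 10213.1 km; running total=65014.8 km
Leg 6 bearing: y=sinΔλ·cosφ2=0.39189796, x=cosφ1·sinφ2-sinφ1·cosφ2·cosΔλ=-0.91944269; θ=atan2(y, x)=156.9146° ≈ 156.9°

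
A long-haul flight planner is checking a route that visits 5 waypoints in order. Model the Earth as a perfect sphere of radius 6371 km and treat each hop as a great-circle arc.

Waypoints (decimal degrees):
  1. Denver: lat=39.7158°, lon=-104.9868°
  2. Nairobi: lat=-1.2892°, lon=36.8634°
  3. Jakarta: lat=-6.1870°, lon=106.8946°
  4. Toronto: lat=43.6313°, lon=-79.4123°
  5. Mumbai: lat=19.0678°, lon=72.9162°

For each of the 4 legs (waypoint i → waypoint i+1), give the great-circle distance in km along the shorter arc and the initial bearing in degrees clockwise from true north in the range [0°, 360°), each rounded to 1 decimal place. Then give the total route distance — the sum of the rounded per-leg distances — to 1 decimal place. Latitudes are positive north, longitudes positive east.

Leg 1: dist=14261.1 km, bearing=51.9°
Leg 2: dist=7784.7 km, bearing=96.1°
Leg 3: dist=15806.0 km, bearing=7.4°
Leg 4: dist=12493.8 km, bearing=28.3°
Total: 50345.6 km

Leg 1: φ1=0.6931715, φ2=-0.0225008, Δφ=-0.7156723, Δλ=2.4757530 rad; a=sin²(Δφ/2)+cosφ1·cosφ2·sin²(Δλ/2)=0.8095696288; c=2·atan2(√a, √(1-a))=2.238442461; dist=6371·c=14261.117 ≈ 14261.1 km; running total=14261.1 km
Leg 1 bearing: y=sinΔλ·cosφ2=0.61756326, x=cosφ1·sinφ2-sinφ1·cosφ2·cosΔλ=0.48505896; θ=atan2(y, x)=51.8525° ≈ 51.9°
Leg 2: φ1=-0.0225008, φ2=-0.1079835, Δφ=-0.0854827, Δλ=1.2222750 rad; a=sin²(Δφ/2)+cosφ1·cosφ2·sin²(Δλ/2)=0.3290709492; c=2·atan2(√a, √(1-a))=1.221902912; dist=6371·c=7784.743 ≈ 7784.7 km; running total=22045.8 km
Leg 2 bearing: y=sinΔλ·cosφ2=0.93440435, x=cosφ1·sinφ2-sinφ1·cosφ2·cosΔλ=-0.10010770; θ=atan2(y, x)=96.1151° ≈ 96.1°
Leg 3: φ1=-0.1079835, φ2=0.7615098, Δφ=0.8694934, Δλ=-3.2516688 rad; a=sin²(Δφ/2)+cosφ1·cosφ2·sin²(Δλ/2)=0.8947948431; c=2·atan2(√a, √(1-a))=2.480936375; dist=6371·c=15806.046 ≈ 15806.0 km; running total=37851.8 km
Leg 3 bearing: y=sinΔλ·cosφ2=0.07951179, x=cosφ1·sinφ2-sinφ1·cosφ2·cosΔλ=0.60846200; θ=atan2(y, x)=7.4450° ≈ 7.4°
Leg 4: φ1=0.7615098, φ2=0.3327959, Δφ=-0.4287140, Δλ=2.6586339 rad; a=sin²(Δφ/2)+cosφ1·cosφ2·sin²(Δλ/2)=0.6902107093; c=2·atan2(√a, √(1-a))=1.961048260; dist=6371·c=12493.838 ≈ 12493.8 km; running total=50345.6 km
Leg 4 bearing: y=sinΔλ·cosφ2=0.43892110, x=cosφ1·sinφ2-sinφ1·cosφ2·cosΔλ=0.81401954; θ=atan2(y, x)=28.3336° ≈ 28.3°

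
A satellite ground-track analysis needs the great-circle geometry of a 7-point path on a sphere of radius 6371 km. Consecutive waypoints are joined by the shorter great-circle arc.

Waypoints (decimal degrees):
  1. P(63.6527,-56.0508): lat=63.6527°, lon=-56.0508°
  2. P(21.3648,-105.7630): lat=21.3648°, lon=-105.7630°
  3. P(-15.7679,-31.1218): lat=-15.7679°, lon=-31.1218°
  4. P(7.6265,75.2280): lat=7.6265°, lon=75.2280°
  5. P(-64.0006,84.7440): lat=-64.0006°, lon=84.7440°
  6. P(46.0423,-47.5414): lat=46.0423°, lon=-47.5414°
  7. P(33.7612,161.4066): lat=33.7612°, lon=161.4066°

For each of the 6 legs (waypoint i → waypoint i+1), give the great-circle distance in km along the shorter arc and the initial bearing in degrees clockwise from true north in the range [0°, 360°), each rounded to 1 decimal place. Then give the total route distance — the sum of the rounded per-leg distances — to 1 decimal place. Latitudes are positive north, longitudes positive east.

Leg 1: dist=5957.7 km, bearing=242.0°
Leg 2: dist=9123.1 km, bearing=110.4°
Leg 3: dist=11979.3 km, bearing=86.9°
Leg 4: dist=8004.7 km, bearing=175.6°
Leg 5: dist=16501.3 km, bearing=258.5°
Leg 6: dist=10677.3 km, bearing=336.1°
Total: 62243.4 km

Leg 1: φ1=1.1109492, φ2=0.3728861, Δφ=-0.7380631, Δλ=-0.8676416 rad; a=sin²(Δφ/2)+cosφ1·cosφ2·sin²(Δλ/2)=0.2031400298; c=2·atan2(√a, √(1-a))=0.935122398; dist=6371·c=5957.665 ≈ 5957.7 km; running total=5957.7 km
Leg 1 bearing: y=sinΔλ·cosφ2=-0.71038585, x=cosφ1·sinφ2-sinφ1·cosφ2·cosΔλ=-0.37795313; θ=atan2(y, x)=-118.0147° <0 so +360° → 241.9853° ≈ 242.0°
Leg 2: φ1=0.3728861, φ2=-0.2752018, Δφ=-0.6480879, Δλ=1.3027347 rad; a=sin²(Δφ/2)+cosφ1·cosφ2·sin²(Δλ/2)=0.4308084875; c=2·atan2(√a, √(1-a))=1.431967783; dist=6371·c=9123.067 ≈ 9123.1 km; running total=15080.8 km
Leg 2 bearing: y=sinΔλ·cosφ2=0.92800040, x=cosφ1·sinφ2-sinφ1·cosφ2·cosΔλ=-0.34592687; θ=atan2(y, x)=110.4437° ≈ 110.4°
Leg 3: φ1=-0.2752018, φ2=0.1331075, Δφ=0.4083093, Δλ=1.8561542 rad; a=sin²(Δφ/2)+cosφ1·cosφ2·sin²(Δλ/2)=0.6522878836; c=2·atan2(√a, √(1-a))=1.880289330; dist=6371·c=11979.323 ≈ 11979.3 km; running total=27060.1 km
Leg 3 bearing: y=sinΔλ·cosφ2=0.95107296, x=cosφ1·sinφ2-sinφ1·cosφ2·cosΔλ=0.05190212; θ=atan2(y, x)=86.8763° ≈ 86.9°
Leg 4: φ1=0.1331075, φ2=-1.1170212, Δφ=-1.2501287, Δλ=0.1660855 rad; a=sin²(Δφ/2)+cosφ1·cosφ2·sin²(Δλ/2)=0.3453892660; c=2·atan2(√a, √(1-a))=1.256422058; dist=6371·c=8004.665 ≈ 8004.7 km; running total=35064.8 km
Leg 4 bearing: y=sinΔλ·cosφ2=0.07247129, x=cosφ1·sinφ2-sinφ1·cosφ2·cosΔλ=-0.94822465; θ=atan2(y, x)=175.6295° ≈ 175.6°
Leg 5: φ1=-1.1170212, φ2=0.8035897, Δφ=1.9206109, Δλ=-2.3088158 rad; a=sin²(Δφ/2)+cosφ1·cosφ2·sin²(Δλ/2)=0.9258642324; c=2·atan2(√a, √(1-a))=2.590071531; dist=6371·c=16501.346 ≈ 16501.3 km; running total=51566.1 km
Leg 5 bearing: y=sinΔλ·cosφ2=-0.51351702, x=cosφ1·sinφ2-sinφ1·cosφ2·cosΔλ=-0.10420602; θ=atan2(y, x)=-101.4710° <0 so +360° → 258.5290° ≈ 258.5°
Leg 6: φ1=0.8035897, φ2=0.5892441, Δφ=-0.2143456, Δλ=3.6468306 rad; a=sin²(Δφ/2)+cosφ1·cosφ2·sin²(Δλ/2)=0.5524625450; c=2·atan2(√a, √(1-a))=1.675914902; dist=6371·c=10677.254 ≈ 10677.3 km; running total=62243.4 km
Leg 6 bearing: y=sinΔλ·cosφ2=-0.40239173, x=cosφ1·sinφ2-sinφ1·cosφ2·cosΔλ=0.90943478; θ=atan2(y, x)=-23.8676° <0 so +360° → 336.1324° ≈ 336.1°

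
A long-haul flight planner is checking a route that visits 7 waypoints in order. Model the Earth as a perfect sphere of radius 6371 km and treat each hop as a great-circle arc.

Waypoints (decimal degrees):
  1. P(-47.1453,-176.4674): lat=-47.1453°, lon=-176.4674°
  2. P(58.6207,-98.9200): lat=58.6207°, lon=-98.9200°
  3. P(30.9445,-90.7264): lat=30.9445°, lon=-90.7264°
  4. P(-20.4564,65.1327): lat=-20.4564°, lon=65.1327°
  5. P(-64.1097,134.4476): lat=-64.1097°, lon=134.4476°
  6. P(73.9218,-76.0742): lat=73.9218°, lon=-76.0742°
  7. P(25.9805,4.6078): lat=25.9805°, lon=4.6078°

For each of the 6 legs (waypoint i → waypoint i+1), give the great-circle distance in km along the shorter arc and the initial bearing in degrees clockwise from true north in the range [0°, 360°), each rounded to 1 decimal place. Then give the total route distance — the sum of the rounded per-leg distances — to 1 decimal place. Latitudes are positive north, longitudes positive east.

Leg 1: dist=13713.9 km, bearing=37.5°
Leg 2: dist=3139.4 km, bearing=165.0°
Leg 3: dist=17338.1 km, bearing=69.9°
Leg 4: dist=6969.9 km, bearing=152.6°
Leg 5: dist=18414.7 km, bearing=34.5°
Leg 6: dist=6953.3 km, bearing=91.2°
Total: 66529.3 km

Leg 1: φ1=-0.8228407, φ2=1.0231242, Δφ=1.8459649, Δλ=1.3534575 rad; a=sin²(Δφ/2)+cosφ1·cosφ2·sin²(Δλ/2)=0.7747467886; c=2·atan2(√a, √(1-a))=2.152554311; dist=6371·c=13713.924 ≈ 13713.9 km; running total=13713.9 km
Leg 1 bearing: y=sinΔλ·cosφ2=0.50845159, x=cosφ1·sinφ2-sinφ1·cosφ2·cosΔλ=0.66297345; θ=atan2(y, x)=37.4855° ≈ 37.5°
Leg 2: φ1=1.0231242, φ2=0.5400834, Δφ=-0.4830408, Δλ=0.1430053 rad; a=sin²(Δφ/2)+cosφ1·cosφ2·sin²(Δλ/2)=0.0594860286; c=2·atan2(√a, √(1-a))=0.492765558; dist=6371·c=3139.409 ≈ 3139.4 km; running total=16853.3 km
Leg 2 bearing: y=sinΔλ·cosφ2=0.12223313, x=cosφ1·sinφ2-sinφ1·cosφ2·cosΔλ=-0.45699981; θ=atan2(y, x)=165.0257° ≈ 165.0°
Leg 3: φ1=0.5400834, φ2=-0.3570315, Δφ=-0.8971149, Δλ=2.7202545 rad; a=sin²(Δφ/2)+cosφ1·cosφ2·sin²(Δλ/2)=0.9565068025; c=2·atan2(√a, √(1-a))=2.721407938; dist=6371·c=17338.090 ≈ 17338.1 km; running total=34191.4 km
Leg 3 bearing: y=sinΔλ·cosφ2=0.38319092, x=cosφ1·sinφ2-sinφ1·cosφ2·cosΔλ=0.13989594; θ=atan2(y, x)=69.9438° ≈ 69.9°
Leg 4: φ1=-0.3570315, φ2=-1.1189253, Δφ=-0.7618938, Δλ=1.2097732 rad; a=sin²(Δφ/2)+cosφ1·cosφ2·sin²(Δλ/2)=0.2705358959; c=2·atan2(√a, √(1-a))=1.094007834; dist=6371·c=6969.924 ≈ 6969.9 km; running total=41161.3 km
Leg 4 bearing: y=sinΔλ·cosφ2=0.40850128, x=cosφ1·sinφ2-sinφ1·cosφ2·cosΔλ=-0.78899404; θ=atan2(y, x)=152.6272° ≈ 152.6°
Leg 5: φ1=-1.1189253, φ2=1.2901788, Δφ=2.4091041, Δλ=-3.6742986 rad; a=sin²(Δφ/2)+cosφ1·cosφ2·sin²(Δλ/2)=0.9843077152; c=2·atan2(√a, √(1-a))=2.890395031; dist=6371·c=18414.707 ≈ 18414.7 km; running total=59576.0 km
Leg 5 bearing: y=sinΔλ·cosφ2=0.14065306, x=cosφ1·sinφ2-sinφ1·cosφ2·cosΔλ=0.20494112; θ=atan2(y, x)=34.4622° ≈ 34.5°
Leg 6: φ1=1.2901788, φ2=0.4534453, Δφ=-0.8367335, Δλ=1.4081665 rad; a=sin²(Δφ/2)+cosφ1·cosφ2·sin²(Δλ/2)=0.2693797802; c=2·atan2(√a, √(1-a))=1.091403603; dist=6371·c=6953.332 ≈ 6953.3 km; running total=66529.3 km
Leg 6 bearing: y=sinΔλ·cosφ2=0.88708154, x=cosφ1·sinφ2-sinφ1·cosφ2·cosΔλ=-0.01853629; θ=atan2(y, x)=91.1971° ≈ 91.2°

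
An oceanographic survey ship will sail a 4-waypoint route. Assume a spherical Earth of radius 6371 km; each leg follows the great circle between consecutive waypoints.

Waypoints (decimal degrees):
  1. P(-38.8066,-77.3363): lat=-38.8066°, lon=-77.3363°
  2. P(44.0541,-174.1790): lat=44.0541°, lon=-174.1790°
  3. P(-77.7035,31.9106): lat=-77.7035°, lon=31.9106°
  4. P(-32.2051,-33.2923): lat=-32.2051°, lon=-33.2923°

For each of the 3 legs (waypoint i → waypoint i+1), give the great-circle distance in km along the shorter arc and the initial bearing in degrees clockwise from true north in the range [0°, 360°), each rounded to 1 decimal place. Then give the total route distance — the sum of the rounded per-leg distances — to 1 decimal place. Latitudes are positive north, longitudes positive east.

Leg 1: φ1=-0.6773029, φ2=0.7688891, Δφ=1.4461920, Δλ=-1.6902240 rad; a=sin²(Δφ/2)+cosφ1·cosφ2·sin²(Δλ/2)=0.7512447209; c=2·atan2(√a, √(1-a))=2.097272056; dist=6371·c=13361.720 ≈ 13361.7 km; running total=13361.7 km
Leg 1 bearing: y=sinΔλ·cosφ2=-0.71356438, x=cosφ1·sinφ2-sinφ1·cosφ2·cosΔλ=0.48819078; θ=atan2(y, x)=-55.6217° <0 so +360° → 304.3783° ≈ 304.4°
Leg 2: φ1=0.7688891, φ2=-1.3561819, Δφ=-2.1250710, Δλ=3.5969421 rad; a=sin²(Δφ/2)+cosφ1·cosφ2·sin²(Δλ/2)=0.9084241353; c=2·atan2(√a, √(1-a))=2.526722352; dist=6371·c=16097.748 ≈ 16097.7 km; running total=29459.4 km
Leg 2 bearing: y=sinΔλ·cosφ2=-0.09365944, x=cosφ1·sinφ2-sinφ1·cosφ2·cosΔλ=-0.56919839; θ=atan2(y, x)=-170.6559° <0 so +360° → 189.3441° ≈ 189.3°
Leg 3: φ1=-1.3561819, φ2=-0.5620850, Δφ=0.7940969, Δλ=-1.1380053 rad; a=sin²(Δφ/2)+cosφ1·cosφ2·sin²(Δλ/2)=0.2018481501; c=2·atan2(√a, √(1-a))=0.931907632; dist=6371·c=5937.184 ≈ 5937.2 km; running total=35396.6 km
Leg 3 bearing: y=sinΔλ·cosφ2=-0.76813000, x=cosφ1·sinφ2-sinφ1·cosφ2·cosΔλ=0.23323422; θ=atan2(y, x)=-73.1097° <0 so +360° → 286.8903° ≈ 286.9°

Leg 1: dist=13361.7 km, bearing=304.4°
Leg 2: dist=16097.7 km, bearing=189.3°
Leg 3: dist=5937.2 km, bearing=286.9°
Total: 35396.6 km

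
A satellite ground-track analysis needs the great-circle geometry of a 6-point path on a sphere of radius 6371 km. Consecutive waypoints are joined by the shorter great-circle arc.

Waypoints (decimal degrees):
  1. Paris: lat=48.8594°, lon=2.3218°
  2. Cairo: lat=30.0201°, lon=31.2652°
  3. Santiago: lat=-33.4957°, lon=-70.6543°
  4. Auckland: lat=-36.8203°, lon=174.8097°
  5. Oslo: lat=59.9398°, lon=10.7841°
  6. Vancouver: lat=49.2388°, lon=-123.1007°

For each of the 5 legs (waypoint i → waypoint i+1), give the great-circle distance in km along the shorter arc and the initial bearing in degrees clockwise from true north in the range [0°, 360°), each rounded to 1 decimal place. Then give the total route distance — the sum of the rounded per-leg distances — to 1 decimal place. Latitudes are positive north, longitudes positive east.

Leg 1: φ1=0.8527574, φ2=0.5239496, Δφ=-0.3288078, Δλ=0.5051576 rad; a=sin²(Δφ/2)+cosφ1·cosφ2·sin²(Δλ/2)=0.0623611917; c=2·atan2(√a, √(1-a))=0.504786770; dist=6371·c=3215.997 ≈ 3216.0 km; running total=3216.0 km
Leg 1 bearing: y=sinΔλ·cosφ2=0.41902409, x=cosφ1·sinφ2-sinφ1·cosφ2·cosΔλ=-0.24147031; θ=atan2(y, x)=119.9535° ≈ 120.0°
Leg 2: φ1=0.5239496, φ2=-0.5846103, Δφ=-1.1085598, Δλ=-1.7788308 rad; a=sin²(Δφ/2)+cosφ1·cosφ2·sin²(Δλ/2)=0.7126181216; c=2·atan2(√a, √(1-a))=2.010019215; dist=6371·c=12805.832 ≈ 12805.8 km; running total=16021.8 km
Leg 2 bearing: y=sinΔλ·cosφ2=-0.81594673, x=cosφ1·sinφ2-sinφ1·cosφ2·cosΔλ=-0.39166960; θ=atan2(y, x)=-115.6419° <0 so +360° → 244.3581° ≈ 244.4°
Leg 3: φ1=-0.5846103, φ2=-0.6426355, Δφ=-0.0580252, Δλ=4.2841550 rad; a=sin²(Δφ/2)+cosφ1·cosφ2·sin²(Δλ/2)=0.4732389990; c=2·atan2(√a, √(1-a))=1.517248739; dist=6371·c=9666.392 ≈ 9666.4 km; running total=25688.2 km
Leg 3 bearing: y=sinΔλ·cosφ2=-0.72823264, x=cosφ1·sinφ2-sinφ1·cosφ2·cosΔλ=-0.68323687; θ=atan2(y, x)=-133.1741° <0 so +360° → 226.8259° ≈ 226.8°
Leg 4: φ1=-0.6426355, φ2=1.0461469, Δφ=1.6887823, Δλ=-2.8627868 rad; a=sin²(Δφ/2)+cosφ1·cosφ2·sin²(Δλ/2)=0.9521018386; c=2·atan2(√a, √(1-a))=2.700307871; dist=6371·c=17203.661 ≈ 17203.7 km; running total=42891.9 km
Leg 4 bearing: y=sinΔλ·cosφ2=-0.13785426, x=cosφ1·sinφ2-sinφ1·cosφ2·cosΔλ=0.40424239; θ=atan2(y, x)=-18.8303° <0 so +360° → 341.1697° ≈ 341.2°
Leg 5: φ1=1.0461469, φ2=0.8593792, Δφ=-0.1867677, Δλ=-2.3367306 rad; a=sin²(Δφ/2)+cosφ1·cosφ2·sin²(Δλ/2)=0.2855756550; c=2·atan2(√a, √(1-a))=1.127578388; dist=6371·c=7183.802 ≈ 7183.8 km; running total=50075.7 km
Leg 5 bearing: y=sinΔλ·cosφ2=-0.47057355, x=cosφ1·sinφ2-sinφ1·cosφ2·cosΔλ=0.77113510; θ=atan2(y, x)=-31.3930° <0 so +360° → 328.6070° ≈ 328.6°

Leg 1: dist=3216.0 km, bearing=120.0°
Leg 2: dist=12805.8 km, bearing=244.4°
Leg 3: dist=9666.4 km, bearing=226.8°
Leg 4: dist=17203.7 km, bearing=341.2°
Leg 5: dist=7183.8 km, bearing=328.6°
Total: 50075.7 km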